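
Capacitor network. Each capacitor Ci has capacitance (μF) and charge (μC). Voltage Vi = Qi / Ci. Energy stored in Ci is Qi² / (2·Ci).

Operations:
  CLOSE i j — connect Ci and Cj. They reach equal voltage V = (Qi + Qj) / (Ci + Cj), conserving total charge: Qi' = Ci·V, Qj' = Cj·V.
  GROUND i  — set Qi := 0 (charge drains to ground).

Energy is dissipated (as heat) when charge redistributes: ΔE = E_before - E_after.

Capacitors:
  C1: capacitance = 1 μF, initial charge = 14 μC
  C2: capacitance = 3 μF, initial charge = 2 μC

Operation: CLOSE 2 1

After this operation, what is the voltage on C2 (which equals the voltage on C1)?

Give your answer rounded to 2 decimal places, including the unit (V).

Initial: C1(1μF, Q=14μC, V=14.00V), C2(3μF, Q=2μC, V=0.67V)
Op 1: CLOSE 2-1: Q_total=16.00, C_total=4.00, V=4.00; Q2=12.00, Q1=4.00; dissipated=66.667

Answer: 4.00 V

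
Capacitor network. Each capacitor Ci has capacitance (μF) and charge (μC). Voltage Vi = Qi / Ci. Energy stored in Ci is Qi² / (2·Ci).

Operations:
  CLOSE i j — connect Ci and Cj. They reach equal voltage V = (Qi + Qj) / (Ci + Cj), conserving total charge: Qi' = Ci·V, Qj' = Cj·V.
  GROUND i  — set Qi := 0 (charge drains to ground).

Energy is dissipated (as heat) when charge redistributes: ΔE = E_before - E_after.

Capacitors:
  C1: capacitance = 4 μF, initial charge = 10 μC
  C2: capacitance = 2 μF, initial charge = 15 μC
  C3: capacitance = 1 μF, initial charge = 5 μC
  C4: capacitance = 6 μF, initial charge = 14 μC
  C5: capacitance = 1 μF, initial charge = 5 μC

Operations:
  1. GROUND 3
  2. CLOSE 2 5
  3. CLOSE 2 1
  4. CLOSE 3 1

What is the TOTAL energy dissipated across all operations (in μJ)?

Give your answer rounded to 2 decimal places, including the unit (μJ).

Answer: 32.21 μJ

Derivation:
Initial: C1(4μF, Q=10μC, V=2.50V), C2(2μF, Q=15μC, V=7.50V), C3(1μF, Q=5μC, V=5.00V), C4(6μF, Q=14μC, V=2.33V), C5(1μF, Q=5μC, V=5.00V)
Op 1: GROUND 3: Q3=0; energy lost=12.500
Op 2: CLOSE 2-5: Q_total=20.00, C_total=3.00, V=6.67; Q2=13.33, Q5=6.67; dissipated=2.083
Op 3: CLOSE 2-1: Q_total=23.33, C_total=6.00, V=3.89; Q2=7.78, Q1=15.56; dissipated=11.574
Op 4: CLOSE 3-1: Q_total=15.56, C_total=5.00, V=3.11; Q3=3.11, Q1=12.44; dissipated=6.049
Total dissipated: 32.207 μJ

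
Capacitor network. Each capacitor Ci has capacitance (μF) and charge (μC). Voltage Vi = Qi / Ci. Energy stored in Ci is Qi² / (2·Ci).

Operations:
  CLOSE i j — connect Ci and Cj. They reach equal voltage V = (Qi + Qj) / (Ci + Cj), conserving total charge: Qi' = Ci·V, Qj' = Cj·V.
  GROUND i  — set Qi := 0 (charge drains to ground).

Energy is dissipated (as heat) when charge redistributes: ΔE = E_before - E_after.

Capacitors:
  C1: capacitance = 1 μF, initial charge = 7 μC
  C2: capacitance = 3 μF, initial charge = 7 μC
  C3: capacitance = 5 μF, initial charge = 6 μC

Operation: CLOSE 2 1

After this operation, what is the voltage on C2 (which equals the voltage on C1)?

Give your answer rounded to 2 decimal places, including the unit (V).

Initial: C1(1μF, Q=7μC, V=7.00V), C2(3μF, Q=7μC, V=2.33V), C3(5μF, Q=6μC, V=1.20V)
Op 1: CLOSE 2-1: Q_total=14.00, C_total=4.00, V=3.50; Q2=10.50, Q1=3.50; dissipated=8.167

Answer: 3.50 V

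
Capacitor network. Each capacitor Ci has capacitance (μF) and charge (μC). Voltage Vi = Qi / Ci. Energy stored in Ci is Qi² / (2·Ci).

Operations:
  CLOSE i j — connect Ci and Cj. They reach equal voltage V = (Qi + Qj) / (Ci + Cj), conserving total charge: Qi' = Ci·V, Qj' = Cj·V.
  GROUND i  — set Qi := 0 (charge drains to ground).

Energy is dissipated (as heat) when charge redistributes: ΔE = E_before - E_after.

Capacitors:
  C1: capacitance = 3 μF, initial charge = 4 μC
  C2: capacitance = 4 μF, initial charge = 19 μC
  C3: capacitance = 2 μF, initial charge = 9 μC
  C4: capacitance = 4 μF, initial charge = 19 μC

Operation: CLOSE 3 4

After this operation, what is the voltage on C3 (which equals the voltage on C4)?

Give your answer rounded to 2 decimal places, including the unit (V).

Initial: C1(3μF, Q=4μC, V=1.33V), C2(4μF, Q=19μC, V=4.75V), C3(2μF, Q=9μC, V=4.50V), C4(4μF, Q=19μC, V=4.75V)
Op 1: CLOSE 3-4: Q_total=28.00, C_total=6.00, V=4.67; Q3=9.33, Q4=18.67; dissipated=0.042

Answer: 4.67 V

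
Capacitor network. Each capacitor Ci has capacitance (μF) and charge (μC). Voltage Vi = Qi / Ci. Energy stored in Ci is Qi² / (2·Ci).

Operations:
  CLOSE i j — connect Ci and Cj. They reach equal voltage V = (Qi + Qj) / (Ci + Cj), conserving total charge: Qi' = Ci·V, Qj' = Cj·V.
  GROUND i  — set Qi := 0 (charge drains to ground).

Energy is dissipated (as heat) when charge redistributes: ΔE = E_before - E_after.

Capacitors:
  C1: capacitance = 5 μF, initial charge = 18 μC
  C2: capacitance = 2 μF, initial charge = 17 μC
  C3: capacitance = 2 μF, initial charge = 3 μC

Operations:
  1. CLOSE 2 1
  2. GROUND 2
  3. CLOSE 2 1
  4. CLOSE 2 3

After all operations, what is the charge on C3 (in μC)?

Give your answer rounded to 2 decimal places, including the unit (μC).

Initial: C1(5μF, Q=18μC, V=3.60V), C2(2μF, Q=17μC, V=8.50V), C3(2μF, Q=3μC, V=1.50V)
Op 1: CLOSE 2-1: Q_total=35.00, C_total=7.00, V=5.00; Q2=10.00, Q1=25.00; dissipated=17.150
Op 2: GROUND 2: Q2=0; energy lost=25.000
Op 3: CLOSE 2-1: Q_total=25.00, C_total=7.00, V=3.57; Q2=7.14, Q1=17.86; dissipated=17.857
Op 4: CLOSE 2-3: Q_total=10.14, C_total=4.00, V=2.54; Q2=5.07, Q3=5.07; dissipated=2.145
Final charges: Q1=17.86, Q2=5.07, Q3=5.07

Answer: 5.07 μC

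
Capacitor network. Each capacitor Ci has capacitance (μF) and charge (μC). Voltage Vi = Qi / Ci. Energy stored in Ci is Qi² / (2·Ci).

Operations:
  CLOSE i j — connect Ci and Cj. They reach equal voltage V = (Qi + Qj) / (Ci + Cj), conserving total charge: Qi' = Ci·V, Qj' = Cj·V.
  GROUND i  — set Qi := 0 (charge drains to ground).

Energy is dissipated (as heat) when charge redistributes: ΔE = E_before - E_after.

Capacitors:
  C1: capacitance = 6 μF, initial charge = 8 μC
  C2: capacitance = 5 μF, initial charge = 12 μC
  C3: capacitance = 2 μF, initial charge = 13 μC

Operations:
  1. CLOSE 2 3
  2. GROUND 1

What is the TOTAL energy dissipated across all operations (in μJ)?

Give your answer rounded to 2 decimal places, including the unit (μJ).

Initial: C1(6μF, Q=8μC, V=1.33V), C2(5μF, Q=12μC, V=2.40V), C3(2μF, Q=13μC, V=6.50V)
Op 1: CLOSE 2-3: Q_total=25.00, C_total=7.00, V=3.57; Q2=17.86, Q3=7.14; dissipated=12.007
Op 2: GROUND 1: Q1=0; energy lost=5.333
Total dissipated: 17.340 μJ

Answer: 17.34 μJ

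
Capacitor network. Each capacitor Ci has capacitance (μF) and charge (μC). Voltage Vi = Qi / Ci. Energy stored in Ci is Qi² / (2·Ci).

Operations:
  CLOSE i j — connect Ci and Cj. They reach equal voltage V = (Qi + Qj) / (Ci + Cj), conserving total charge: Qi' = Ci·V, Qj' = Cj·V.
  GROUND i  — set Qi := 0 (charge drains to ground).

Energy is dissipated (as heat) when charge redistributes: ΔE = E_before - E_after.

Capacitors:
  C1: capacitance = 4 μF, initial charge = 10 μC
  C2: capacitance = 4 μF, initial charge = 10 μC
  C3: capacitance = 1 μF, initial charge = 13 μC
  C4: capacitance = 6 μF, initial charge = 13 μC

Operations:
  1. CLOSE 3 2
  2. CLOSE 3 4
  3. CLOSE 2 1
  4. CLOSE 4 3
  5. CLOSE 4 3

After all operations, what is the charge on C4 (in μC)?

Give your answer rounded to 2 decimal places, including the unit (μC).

Answer: 15.09 μC

Derivation:
Initial: C1(4μF, Q=10μC, V=2.50V), C2(4μF, Q=10μC, V=2.50V), C3(1μF, Q=13μC, V=13.00V), C4(6μF, Q=13μC, V=2.17V)
Op 1: CLOSE 3-2: Q_total=23.00, C_total=5.00, V=4.60; Q3=4.60, Q2=18.40; dissipated=44.100
Op 2: CLOSE 3-4: Q_total=17.60, C_total=7.00, V=2.51; Q3=2.51, Q4=15.09; dissipated=2.538
Op 3: CLOSE 2-1: Q_total=28.40, C_total=8.00, V=3.55; Q2=14.20, Q1=14.20; dissipated=4.410
Op 4: CLOSE 4-3: Q_total=17.60, C_total=7.00, V=2.51; Q4=15.09, Q3=2.51; dissipated=0.000
Op 5: CLOSE 4-3: Q_total=17.60, C_total=7.00, V=2.51; Q4=15.09, Q3=2.51; dissipated=0.000
Final charges: Q1=14.20, Q2=14.20, Q3=2.51, Q4=15.09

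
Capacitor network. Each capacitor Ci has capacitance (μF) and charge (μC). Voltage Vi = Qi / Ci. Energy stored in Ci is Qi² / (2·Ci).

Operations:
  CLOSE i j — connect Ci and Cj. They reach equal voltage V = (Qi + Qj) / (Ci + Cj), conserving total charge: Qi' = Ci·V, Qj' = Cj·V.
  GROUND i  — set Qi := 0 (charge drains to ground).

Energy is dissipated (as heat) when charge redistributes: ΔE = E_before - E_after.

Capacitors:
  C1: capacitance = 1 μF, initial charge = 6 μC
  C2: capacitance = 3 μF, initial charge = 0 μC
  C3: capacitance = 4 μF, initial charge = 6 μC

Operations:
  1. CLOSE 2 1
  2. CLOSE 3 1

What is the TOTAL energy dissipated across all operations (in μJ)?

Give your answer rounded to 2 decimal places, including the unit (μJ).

Initial: C1(1μF, Q=6μC, V=6.00V), C2(3μF, Q=0μC, V=0.00V), C3(4μF, Q=6μC, V=1.50V)
Op 1: CLOSE 2-1: Q_total=6.00, C_total=4.00, V=1.50; Q2=4.50, Q1=1.50; dissipated=13.500
Op 2: CLOSE 3-1: Q_total=7.50, C_total=5.00, V=1.50; Q3=6.00, Q1=1.50; dissipated=0.000
Total dissipated: 13.500 μJ

Answer: 13.50 μJ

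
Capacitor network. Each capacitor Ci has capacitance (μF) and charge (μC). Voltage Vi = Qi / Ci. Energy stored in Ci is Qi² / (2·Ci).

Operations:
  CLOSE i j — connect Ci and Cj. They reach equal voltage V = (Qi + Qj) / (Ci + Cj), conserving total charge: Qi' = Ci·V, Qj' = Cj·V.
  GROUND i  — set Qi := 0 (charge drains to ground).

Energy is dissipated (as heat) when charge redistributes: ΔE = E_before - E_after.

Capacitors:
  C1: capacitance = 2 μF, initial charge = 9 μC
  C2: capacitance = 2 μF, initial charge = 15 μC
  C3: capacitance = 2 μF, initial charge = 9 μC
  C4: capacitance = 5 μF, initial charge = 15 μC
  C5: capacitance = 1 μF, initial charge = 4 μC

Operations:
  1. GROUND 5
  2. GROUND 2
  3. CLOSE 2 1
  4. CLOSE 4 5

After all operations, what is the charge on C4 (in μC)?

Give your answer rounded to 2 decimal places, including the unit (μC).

Initial: C1(2μF, Q=9μC, V=4.50V), C2(2μF, Q=15μC, V=7.50V), C3(2μF, Q=9μC, V=4.50V), C4(5μF, Q=15μC, V=3.00V), C5(1μF, Q=4μC, V=4.00V)
Op 1: GROUND 5: Q5=0; energy lost=8.000
Op 2: GROUND 2: Q2=0; energy lost=56.250
Op 3: CLOSE 2-1: Q_total=9.00, C_total=4.00, V=2.25; Q2=4.50, Q1=4.50; dissipated=10.125
Op 4: CLOSE 4-5: Q_total=15.00, C_total=6.00, V=2.50; Q4=12.50, Q5=2.50; dissipated=3.750
Final charges: Q1=4.50, Q2=4.50, Q3=9.00, Q4=12.50, Q5=2.50

Answer: 12.50 μC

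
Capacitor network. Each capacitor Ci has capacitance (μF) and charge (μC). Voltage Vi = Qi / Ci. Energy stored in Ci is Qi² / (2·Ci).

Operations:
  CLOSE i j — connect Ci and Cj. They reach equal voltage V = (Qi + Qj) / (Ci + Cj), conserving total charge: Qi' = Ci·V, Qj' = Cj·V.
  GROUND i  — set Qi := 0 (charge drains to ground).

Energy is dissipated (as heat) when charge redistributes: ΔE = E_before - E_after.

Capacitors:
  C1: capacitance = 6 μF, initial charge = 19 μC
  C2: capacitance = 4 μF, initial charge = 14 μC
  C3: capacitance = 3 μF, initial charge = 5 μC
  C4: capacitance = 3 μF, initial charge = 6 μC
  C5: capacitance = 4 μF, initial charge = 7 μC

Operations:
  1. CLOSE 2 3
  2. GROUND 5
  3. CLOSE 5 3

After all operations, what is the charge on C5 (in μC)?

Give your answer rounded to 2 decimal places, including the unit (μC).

Answer: 4.65 μC

Derivation:
Initial: C1(6μF, Q=19μC, V=3.17V), C2(4μF, Q=14μC, V=3.50V), C3(3μF, Q=5μC, V=1.67V), C4(3μF, Q=6μC, V=2.00V), C5(4μF, Q=7μC, V=1.75V)
Op 1: CLOSE 2-3: Q_total=19.00, C_total=7.00, V=2.71; Q2=10.86, Q3=8.14; dissipated=2.881
Op 2: GROUND 5: Q5=0; energy lost=6.125
Op 3: CLOSE 5-3: Q_total=8.14, C_total=7.00, V=1.16; Q5=4.65, Q3=3.49; dissipated=6.315
Final charges: Q1=19.00, Q2=10.86, Q3=3.49, Q4=6.00, Q5=4.65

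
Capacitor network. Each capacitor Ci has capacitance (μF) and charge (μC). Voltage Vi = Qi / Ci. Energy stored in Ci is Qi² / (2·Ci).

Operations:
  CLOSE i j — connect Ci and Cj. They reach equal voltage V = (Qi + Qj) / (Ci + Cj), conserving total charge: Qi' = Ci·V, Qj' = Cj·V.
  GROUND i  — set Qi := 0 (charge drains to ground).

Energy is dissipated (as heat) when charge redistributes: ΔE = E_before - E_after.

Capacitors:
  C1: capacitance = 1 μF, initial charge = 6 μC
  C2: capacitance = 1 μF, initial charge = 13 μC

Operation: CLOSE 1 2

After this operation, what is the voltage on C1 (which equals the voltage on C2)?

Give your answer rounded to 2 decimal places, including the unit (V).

Answer: 9.50 V

Derivation:
Initial: C1(1μF, Q=6μC, V=6.00V), C2(1μF, Q=13μC, V=13.00V)
Op 1: CLOSE 1-2: Q_total=19.00, C_total=2.00, V=9.50; Q1=9.50, Q2=9.50; dissipated=12.250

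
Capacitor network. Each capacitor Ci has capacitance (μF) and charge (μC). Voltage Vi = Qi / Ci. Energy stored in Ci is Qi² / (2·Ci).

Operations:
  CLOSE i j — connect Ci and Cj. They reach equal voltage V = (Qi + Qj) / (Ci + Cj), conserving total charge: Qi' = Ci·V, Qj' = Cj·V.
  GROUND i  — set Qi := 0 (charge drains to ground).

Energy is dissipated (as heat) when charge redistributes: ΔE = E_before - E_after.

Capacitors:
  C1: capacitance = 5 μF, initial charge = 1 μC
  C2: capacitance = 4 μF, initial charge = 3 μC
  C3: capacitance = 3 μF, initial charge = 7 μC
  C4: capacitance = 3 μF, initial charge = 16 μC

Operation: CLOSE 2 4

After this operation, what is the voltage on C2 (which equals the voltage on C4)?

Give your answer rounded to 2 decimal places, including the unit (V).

Answer: 2.71 V

Derivation:
Initial: C1(5μF, Q=1μC, V=0.20V), C2(4μF, Q=3μC, V=0.75V), C3(3μF, Q=7μC, V=2.33V), C4(3μF, Q=16μC, V=5.33V)
Op 1: CLOSE 2-4: Q_total=19.00, C_total=7.00, V=2.71; Q2=10.86, Q4=8.14; dissipated=18.006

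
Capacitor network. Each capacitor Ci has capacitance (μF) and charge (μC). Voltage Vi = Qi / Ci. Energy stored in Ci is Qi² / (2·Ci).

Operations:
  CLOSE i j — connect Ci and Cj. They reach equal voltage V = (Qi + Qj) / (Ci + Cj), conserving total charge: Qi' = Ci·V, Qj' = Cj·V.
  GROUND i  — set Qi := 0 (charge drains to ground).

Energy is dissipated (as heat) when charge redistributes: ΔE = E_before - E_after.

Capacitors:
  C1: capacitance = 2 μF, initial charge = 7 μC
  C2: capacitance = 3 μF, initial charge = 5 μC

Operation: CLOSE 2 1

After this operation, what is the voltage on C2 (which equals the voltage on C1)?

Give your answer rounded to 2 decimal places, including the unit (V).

Answer: 2.40 V

Derivation:
Initial: C1(2μF, Q=7μC, V=3.50V), C2(3μF, Q=5μC, V=1.67V)
Op 1: CLOSE 2-1: Q_total=12.00, C_total=5.00, V=2.40; Q2=7.20, Q1=4.80; dissipated=2.017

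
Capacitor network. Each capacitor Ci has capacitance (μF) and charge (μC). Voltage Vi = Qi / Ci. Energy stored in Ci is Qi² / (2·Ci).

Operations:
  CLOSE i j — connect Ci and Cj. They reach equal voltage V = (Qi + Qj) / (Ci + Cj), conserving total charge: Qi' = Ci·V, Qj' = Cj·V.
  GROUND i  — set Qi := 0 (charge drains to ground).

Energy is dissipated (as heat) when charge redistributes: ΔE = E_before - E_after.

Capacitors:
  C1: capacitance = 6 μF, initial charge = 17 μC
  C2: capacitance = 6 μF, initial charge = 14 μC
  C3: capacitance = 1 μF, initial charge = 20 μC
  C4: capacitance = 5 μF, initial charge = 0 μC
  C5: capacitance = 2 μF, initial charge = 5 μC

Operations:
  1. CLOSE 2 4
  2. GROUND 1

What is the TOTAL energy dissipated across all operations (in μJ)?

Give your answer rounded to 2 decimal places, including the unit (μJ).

Initial: C1(6μF, Q=17μC, V=2.83V), C2(6μF, Q=14μC, V=2.33V), C3(1μF, Q=20μC, V=20.00V), C4(5μF, Q=0μC, V=0.00V), C5(2μF, Q=5μC, V=2.50V)
Op 1: CLOSE 2-4: Q_total=14.00, C_total=11.00, V=1.27; Q2=7.64, Q4=6.36; dissipated=7.424
Op 2: GROUND 1: Q1=0; energy lost=24.083
Total dissipated: 31.508 μJ

Answer: 31.51 μJ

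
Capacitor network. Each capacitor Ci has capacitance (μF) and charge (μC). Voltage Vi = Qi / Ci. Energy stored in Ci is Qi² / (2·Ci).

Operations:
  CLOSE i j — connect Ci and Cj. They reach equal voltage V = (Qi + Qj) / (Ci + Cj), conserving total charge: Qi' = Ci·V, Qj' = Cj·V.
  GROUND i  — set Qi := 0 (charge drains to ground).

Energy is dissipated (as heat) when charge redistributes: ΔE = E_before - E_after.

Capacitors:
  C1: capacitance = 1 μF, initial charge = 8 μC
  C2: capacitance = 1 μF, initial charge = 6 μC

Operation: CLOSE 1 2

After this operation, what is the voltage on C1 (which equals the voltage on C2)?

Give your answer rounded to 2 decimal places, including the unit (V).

Answer: 7.00 V

Derivation:
Initial: C1(1μF, Q=8μC, V=8.00V), C2(1μF, Q=6μC, V=6.00V)
Op 1: CLOSE 1-2: Q_total=14.00, C_total=2.00, V=7.00; Q1=7.00, Q2=7.00; dissipated=1.000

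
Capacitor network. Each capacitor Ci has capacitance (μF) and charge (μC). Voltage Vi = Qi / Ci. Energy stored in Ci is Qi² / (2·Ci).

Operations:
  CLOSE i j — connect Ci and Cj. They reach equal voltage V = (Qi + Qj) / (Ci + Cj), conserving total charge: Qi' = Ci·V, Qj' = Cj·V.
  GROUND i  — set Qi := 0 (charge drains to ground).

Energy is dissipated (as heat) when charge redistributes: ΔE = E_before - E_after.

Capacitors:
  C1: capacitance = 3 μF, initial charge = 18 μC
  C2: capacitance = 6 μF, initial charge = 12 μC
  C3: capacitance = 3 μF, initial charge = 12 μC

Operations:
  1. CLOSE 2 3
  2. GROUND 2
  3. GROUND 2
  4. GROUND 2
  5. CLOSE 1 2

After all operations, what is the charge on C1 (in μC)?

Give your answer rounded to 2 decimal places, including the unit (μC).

Answer: 6.00 μC

Derivation:
Initial: C1(3μF, Q=18μC, V=6.00V), C2(6μF, Q=12μC, V=2.00V), C3(3μF, Q=12μC, V=4.00V)
Op 1: CLOSE 2-3: Q_total=24.00, C_total=9.00, V=2.67; Q2=16.00, Q3=8.00; dissipated=4.000
Op 2: GROUND 2: Q2=0; energy lost=21.333
Op 3: GROUND 2: Q2=0; energy lost=0.000
Op 4: GROUND 2: Q2=0; energy lost=0.000
Op 5: CLOSE 1-2: Q_total=18.00, C_total=9.00, V=2.00; Q1=6.00, Q2=12.00; dissipated=36.000
Final charges: Q1=6.00, Q2=12.00, Q3=8.00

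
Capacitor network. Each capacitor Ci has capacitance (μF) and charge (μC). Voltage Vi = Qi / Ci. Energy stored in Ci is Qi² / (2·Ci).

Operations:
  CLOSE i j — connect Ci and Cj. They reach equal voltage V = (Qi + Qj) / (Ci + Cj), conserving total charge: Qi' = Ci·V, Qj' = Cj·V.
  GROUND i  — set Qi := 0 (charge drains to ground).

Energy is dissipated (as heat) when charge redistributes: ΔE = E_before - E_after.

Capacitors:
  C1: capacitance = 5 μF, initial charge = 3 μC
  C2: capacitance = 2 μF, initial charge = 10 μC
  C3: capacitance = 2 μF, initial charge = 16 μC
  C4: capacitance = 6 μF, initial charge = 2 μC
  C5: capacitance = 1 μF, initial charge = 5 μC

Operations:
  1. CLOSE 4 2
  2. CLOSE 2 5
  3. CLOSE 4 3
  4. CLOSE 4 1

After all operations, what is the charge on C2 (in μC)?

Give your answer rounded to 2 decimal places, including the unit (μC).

Initial: C1(5μF, Q=3μC, V=0.60V), C2(2μF, Q=10μC, V=5.00V), C3(2μF, Q=16μC, V=8.00V), C4(6μF, Q=2μC, V=0.33V), C5(1μF, Q=5μC, V=5.00V)
Op 1: CLOSE 4-2: Q_total=12.00, C_total=8.00, V=1.50; Q4=9.00, Q2=3.00; dissipated=16.333
Op 2: CLOSE 2-5: Q_total=8.00, C_total=3.00, V=2.67; Q2=5.33, Q5=2.67; dissipated=4.083
Op 3: CLOSE 4-3: Q_total=25.00, C_total=8.00, V=3.12; Q4=18.75, Q3=6.25; dissipated=31.688
Op 4: CLOSE 4-1: Q_total=21.75, C_total=11.00, V=1.98; Q4=11.86, Q1=9.89; dissipated=8.694
Final charges: Q1=9.89, Q2=5.33, Q3=6.25, Q4=11.86, Q5=2.67

Answer: 5.33 μC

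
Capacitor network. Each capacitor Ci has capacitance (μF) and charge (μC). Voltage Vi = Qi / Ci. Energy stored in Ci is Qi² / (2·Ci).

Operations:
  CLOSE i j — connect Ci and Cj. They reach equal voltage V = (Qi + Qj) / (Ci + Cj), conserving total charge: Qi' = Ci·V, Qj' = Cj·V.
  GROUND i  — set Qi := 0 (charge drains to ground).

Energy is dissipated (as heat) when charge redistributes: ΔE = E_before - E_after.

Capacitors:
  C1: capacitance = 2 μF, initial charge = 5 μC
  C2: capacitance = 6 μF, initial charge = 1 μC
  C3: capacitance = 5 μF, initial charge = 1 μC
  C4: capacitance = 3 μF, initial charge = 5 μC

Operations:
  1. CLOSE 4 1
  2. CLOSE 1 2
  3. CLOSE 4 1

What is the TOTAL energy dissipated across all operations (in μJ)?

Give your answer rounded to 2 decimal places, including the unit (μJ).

Answer: 4.07 μJ

Derivation:
Initial: C1(2μF, Q=5μC, V=2.50V), C2(6μF, Q=1μC, V=0.17V), C3(5μF, Q=1μC, V=0.20V), C4(3μF, Q=5μC, V=1.67V)
Op 1: CLOSE 4-1: Q_total=10.00, C_total=5.00, V=2.00; Q4=6.00, Q1=4.00; dissipated=0.417
Op 2: CLOSE 1-2: Q_total=5.00, C_total=8.00, V=0.62; Q1=1.25, Q2=3.75; dissipated=2.521
Op 3: CLOSE 4-1: Q_total=7.25, C_total=5.00, V=1.45; Q4=4.35, Q1=2.90; dissipated=1.134
Total dissipated: 4.072 μJ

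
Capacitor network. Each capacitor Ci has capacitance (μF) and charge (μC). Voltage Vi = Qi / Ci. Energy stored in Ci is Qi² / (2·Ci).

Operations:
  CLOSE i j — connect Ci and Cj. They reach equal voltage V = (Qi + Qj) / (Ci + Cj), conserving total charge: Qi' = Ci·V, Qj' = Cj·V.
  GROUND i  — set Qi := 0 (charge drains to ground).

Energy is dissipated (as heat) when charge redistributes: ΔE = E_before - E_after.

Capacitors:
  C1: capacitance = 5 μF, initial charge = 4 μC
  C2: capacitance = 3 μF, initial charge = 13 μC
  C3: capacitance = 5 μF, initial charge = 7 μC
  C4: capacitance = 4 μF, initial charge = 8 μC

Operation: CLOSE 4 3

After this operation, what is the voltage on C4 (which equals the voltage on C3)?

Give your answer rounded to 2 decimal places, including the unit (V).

Initial: C1(5μF, Q=4μC, V=0.80V), C2(3μF, Q=13μC, V=4.33V), C3(5μF, Q=7μC, V=1.40V), C4(4μF, Q=8μC, V=2.00V)
Op 1: CLOSE 4-3: Q_total=15.00, C_total=9.00, V=1.67; Q4=6.67, Q3=8.33; dissipated=0.400

Answer: 1.67 V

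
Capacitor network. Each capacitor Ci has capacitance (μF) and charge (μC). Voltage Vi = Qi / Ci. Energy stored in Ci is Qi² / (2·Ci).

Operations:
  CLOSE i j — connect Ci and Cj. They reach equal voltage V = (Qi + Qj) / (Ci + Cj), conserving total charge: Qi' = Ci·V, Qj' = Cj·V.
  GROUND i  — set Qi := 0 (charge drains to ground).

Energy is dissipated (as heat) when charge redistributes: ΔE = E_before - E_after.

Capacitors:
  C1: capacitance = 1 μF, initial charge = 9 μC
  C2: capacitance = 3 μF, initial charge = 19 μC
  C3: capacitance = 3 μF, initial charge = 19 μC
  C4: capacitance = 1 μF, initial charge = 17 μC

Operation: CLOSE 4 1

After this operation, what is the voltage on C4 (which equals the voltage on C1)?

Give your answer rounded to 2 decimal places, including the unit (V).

Initial: C1(1μF, Q=9μC, V=9.00V), C2(3μF, Q=19μC, V=6.33V), C3(3μF, Q=19μC, V=6.33V), C4(1μF, Q=17μC, V=17.00V)
Op 1: CLOSE 4-1: Q_total=26.00, C_total=2.00, V=13.00; Q4=13.00, Q1=13.00; dissipated=16.000

Answer: 13.00 V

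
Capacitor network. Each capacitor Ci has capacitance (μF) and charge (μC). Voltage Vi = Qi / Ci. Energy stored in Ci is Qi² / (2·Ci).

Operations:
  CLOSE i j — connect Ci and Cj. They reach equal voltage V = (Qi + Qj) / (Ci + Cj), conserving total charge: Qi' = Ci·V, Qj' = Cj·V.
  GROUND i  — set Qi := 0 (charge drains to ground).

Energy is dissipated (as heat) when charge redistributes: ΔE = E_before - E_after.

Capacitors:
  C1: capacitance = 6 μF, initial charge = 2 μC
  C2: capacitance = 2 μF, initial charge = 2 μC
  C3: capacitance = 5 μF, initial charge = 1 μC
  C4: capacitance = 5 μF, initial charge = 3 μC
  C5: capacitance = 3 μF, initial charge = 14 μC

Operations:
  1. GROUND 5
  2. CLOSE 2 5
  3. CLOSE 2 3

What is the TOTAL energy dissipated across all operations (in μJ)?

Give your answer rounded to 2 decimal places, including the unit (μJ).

Answer: 33.30 μJ

Derivation:
Initial: C1(6μF, Q=2μC, V=0.33V), C2(2μF, Q=2μC, V=1.00V), C3(5μF, Q=1μC, V=0.20V), C4(5μF, Q=3μC, V=0.60V), C5(3μF, Q=14μC, V=4.67V)
Op 1: GROUND 5: Q5=0; energy lost=32.667
Op 2: CLOSE 2-5: Q_total=2.00, C_total=5.00, V=0.40; Q2=0.80, Q5=1.20; dissipated=0.600
Op 3: CLOSE 2-3: Q_total=1.80, C_total=7.00, V=0.26; Q2=0.51, Q3=1.29; dissipated=0.029
Total dissipated: 33.295 μJ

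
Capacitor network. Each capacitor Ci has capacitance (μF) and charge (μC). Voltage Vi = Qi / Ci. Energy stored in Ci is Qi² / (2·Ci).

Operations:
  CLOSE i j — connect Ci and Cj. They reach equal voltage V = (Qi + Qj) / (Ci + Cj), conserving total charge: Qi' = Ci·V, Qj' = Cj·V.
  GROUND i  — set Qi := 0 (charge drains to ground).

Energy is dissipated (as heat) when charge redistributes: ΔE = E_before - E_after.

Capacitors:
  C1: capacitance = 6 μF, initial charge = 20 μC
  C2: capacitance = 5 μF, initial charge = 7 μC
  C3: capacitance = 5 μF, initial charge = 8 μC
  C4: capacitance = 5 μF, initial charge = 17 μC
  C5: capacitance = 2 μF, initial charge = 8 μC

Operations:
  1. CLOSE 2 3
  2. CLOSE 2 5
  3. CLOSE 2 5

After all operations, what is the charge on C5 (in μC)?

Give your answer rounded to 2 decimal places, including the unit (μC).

Answer: 4.43 μC

Derivation:
Initial: C1(6μF, Q=20μC, V=3.33V), C2(5μF, Q=7μC, V=1.40V), C3(5μF, Q=8μC, V=1.60V), C4(5μF, Q=17μC, V=3.40V), C5(2μF, Q=8μC, V=4.00V)
Op 1: CLOSE 2-3: Q_total=15.00, C_total=10.00, V=1.50; Q2=7.50, Q3=7.50; dissipated=0.050
Op 2: CLOSE 2-5: Q_total=15.50, C_total=7.00, V=2.21; Q2=11.07, Q5=4.43; dissipated=4.464
Op 3: CLOSE 2-5: Q_total=15.50, C_total=7.00, V=2.21; Q2=11.07, Q5=4.43; dissipated=0.000
Final charges: Q1=20.00, Q2=11.07, Q3=7.50, Q4=17.00, Q5=4.43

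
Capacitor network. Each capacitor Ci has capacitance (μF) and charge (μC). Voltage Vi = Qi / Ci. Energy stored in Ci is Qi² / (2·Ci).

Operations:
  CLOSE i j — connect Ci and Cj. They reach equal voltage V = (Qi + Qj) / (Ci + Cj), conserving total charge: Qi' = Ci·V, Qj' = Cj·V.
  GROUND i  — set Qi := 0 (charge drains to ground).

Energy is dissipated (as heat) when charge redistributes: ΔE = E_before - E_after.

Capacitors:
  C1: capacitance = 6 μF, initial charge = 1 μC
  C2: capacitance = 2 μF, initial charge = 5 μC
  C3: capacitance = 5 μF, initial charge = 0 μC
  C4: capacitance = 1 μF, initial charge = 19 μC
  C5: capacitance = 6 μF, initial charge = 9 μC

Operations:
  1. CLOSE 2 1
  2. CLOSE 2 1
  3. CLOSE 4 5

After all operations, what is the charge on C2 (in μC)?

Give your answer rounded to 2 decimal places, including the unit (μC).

Initial: C1(6μF, Q=1μC, V=0.17V), C2(2μF, Q=5μC, V=2.50V), C3(5μF, Q=0μC, V=0.00V), C4(1μF, Q=19μC, V=19.00V), C5(6μF, Q=9μC, V=1.50V)
Op 1: CLOSE 2-1: Q_total=6.00, C_total=8.00, V=0.75; Q2=1.50, Q1=4.50; dissipated=4.083
Op 2: CLOSE 2-1: Q_total=6.00, C_total=8.00, V=0.75; Q2=1.50, Q1=4.50; dissipated=0.000
Op 3: CLOSE 4-5: Q_total=28.00, C_total=7.00, V=4.00; Q4=4.00, Q5=24.00; dissipated=131.250
Final charges: Q1=4.50, Q2=1.50, Q3=0.00, Q4=4.00, Q5=24.00

Answer: 1.50 μC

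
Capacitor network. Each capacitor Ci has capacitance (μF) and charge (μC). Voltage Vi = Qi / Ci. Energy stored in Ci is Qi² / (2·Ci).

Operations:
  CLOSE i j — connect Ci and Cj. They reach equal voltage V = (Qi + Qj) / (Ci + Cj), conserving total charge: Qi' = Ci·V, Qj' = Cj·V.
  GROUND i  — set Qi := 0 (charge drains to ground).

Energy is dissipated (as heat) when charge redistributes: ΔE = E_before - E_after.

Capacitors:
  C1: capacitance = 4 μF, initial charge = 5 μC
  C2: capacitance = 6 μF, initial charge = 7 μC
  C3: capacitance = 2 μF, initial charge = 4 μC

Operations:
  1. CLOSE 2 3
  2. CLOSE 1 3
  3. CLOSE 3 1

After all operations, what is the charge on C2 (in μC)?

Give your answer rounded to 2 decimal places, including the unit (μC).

Answer: 8.25 μC

Derivation:
Initial: C1(4μF, Q=5μC, V=1.25V), C2(6μF, Q=7μC, V=1.17V), C3(2μF, Q=4μC, V=2.00V)
Op 1: CLOSE 2-3: Q_total=11.00, C_total=8.00, V=1.38; Q2=8.25, Q3=2.75; dissipated=0.521
Op 2: CLOSE 1-3: Q_total=7.75, C_total=6.00, V=1.29; Q1=5.17, Q3=2.58; dissipated=0.010
Op 3: CLOSE 3-1: Q_total=7.75, C_total=6.00, V=1.29; Q3=2.58, Q1=5.17; dissipated=0.000
Final charges: Q1=5.17, Q2=8.25, Q3=2.58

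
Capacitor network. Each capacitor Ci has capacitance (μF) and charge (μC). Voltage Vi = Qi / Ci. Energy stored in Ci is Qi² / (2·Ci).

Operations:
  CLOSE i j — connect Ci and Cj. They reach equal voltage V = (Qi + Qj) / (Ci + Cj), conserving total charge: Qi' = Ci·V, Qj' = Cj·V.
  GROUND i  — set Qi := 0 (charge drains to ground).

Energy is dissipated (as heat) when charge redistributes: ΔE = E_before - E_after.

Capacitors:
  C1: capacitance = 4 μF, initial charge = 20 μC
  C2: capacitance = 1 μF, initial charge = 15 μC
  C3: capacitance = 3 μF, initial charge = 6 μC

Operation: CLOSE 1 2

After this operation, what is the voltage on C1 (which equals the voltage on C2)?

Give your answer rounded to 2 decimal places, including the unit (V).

Initial: C1(4μF, Q=20μC, V=5.00V), C2(1μF, Q=15μC, V=15.00V), C3(3μF, Q=6μC, V=2.00V)
Op 1: CLOSE 1-2: Q_total=35.00, C_total=5.00, V=7.00; Q1=28.00, Q2=7.00; dissipated=40.000

Answer: 7.00 V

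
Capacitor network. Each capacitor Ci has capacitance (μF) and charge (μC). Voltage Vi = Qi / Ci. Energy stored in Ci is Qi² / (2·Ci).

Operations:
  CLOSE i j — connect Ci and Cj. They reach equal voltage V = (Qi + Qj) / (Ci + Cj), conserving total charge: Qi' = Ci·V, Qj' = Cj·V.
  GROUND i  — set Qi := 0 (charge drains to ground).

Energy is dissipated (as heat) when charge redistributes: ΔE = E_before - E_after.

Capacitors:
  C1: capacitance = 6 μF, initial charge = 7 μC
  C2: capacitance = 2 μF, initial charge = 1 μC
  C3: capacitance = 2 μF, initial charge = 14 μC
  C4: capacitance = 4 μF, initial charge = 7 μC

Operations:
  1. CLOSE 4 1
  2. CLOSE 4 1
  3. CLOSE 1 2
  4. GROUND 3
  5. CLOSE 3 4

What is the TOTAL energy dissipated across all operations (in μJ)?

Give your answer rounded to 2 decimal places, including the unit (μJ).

Answer: 51.32 μJ

Derivation:
Initial: C1(6μF, Q=7μC, V=1.17V), C2(2μF, Q=1μC, V=0.50V), C3(2μF, Q=14μC, V=7.00V), C4(4μF, Q=7μC, V=1.75V)
Op 1: CLOSE 4-1: Q_total=14.00, C_total=10.00, V=1.40; Q4=5.60, Q1=8.40; dissipated=0.408
Op 2: CLOSE 4-1: Q_total=14.00, C_total=10.00, V=1.40; Q4=5.60, Q1=8.40; dissipated=0.000
Op 3: CLOSE 1-2: Q_total=9.40, C_total=8.00, V=1.18; Q1=7.05, Q2=2.35; dissipated=0.608
Op 4: GROUND 3: Q3=0; energy lost=49.000
Op 5: CLOSE 3-4: Q_total=5.60, C_total=6.00, V=0.93; Q3=1.87, Q4=3.73; dissipated=1.307
Total dissipated: 51.322 μJ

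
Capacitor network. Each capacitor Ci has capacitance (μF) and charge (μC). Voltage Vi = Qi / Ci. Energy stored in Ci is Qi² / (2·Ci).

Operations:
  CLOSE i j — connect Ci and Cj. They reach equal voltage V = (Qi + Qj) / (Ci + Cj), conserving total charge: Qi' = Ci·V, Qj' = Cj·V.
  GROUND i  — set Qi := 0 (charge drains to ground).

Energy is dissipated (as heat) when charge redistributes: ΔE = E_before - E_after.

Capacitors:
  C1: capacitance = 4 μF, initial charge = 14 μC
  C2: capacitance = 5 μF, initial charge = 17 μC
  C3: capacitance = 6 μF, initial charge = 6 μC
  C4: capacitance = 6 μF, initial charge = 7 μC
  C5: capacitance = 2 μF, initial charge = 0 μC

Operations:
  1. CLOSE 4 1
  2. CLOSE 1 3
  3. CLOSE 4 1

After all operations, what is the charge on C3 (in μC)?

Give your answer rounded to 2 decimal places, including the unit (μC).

Initial: C1(4μF, Q=14μC, V=3.50V), C2(5μF, Q=17μC, V=3.40V), C3(6μF, Q=6μC, V=1.00V), C4(6μF, Q=7μC, V=1.17V), C5(2μF, Q=0μC, V=0.00V)
Op 1: CLOSE 4-1: Q_total=21.00, C_total=10.00, V=2.10; Q4=12.60, Q1=8.40; dissipated=6.533
Op 2: CLOSE 1-3: Q_total=14.40, C_total=10.00, V=1.44; Q1=5.76, Q3=8.64; dissipated=1.452
Op 3: CLOSE 4-1: Q_total=18.36, C_total=10.00, V=1.84; Q4=11.02, Q1=7.34; dissipated=0.523
Final charges: Q1=7.34, Q2=17.00, Q3=8.64, Q4=11.02, Q5=0.00

Answer: 8.64 μC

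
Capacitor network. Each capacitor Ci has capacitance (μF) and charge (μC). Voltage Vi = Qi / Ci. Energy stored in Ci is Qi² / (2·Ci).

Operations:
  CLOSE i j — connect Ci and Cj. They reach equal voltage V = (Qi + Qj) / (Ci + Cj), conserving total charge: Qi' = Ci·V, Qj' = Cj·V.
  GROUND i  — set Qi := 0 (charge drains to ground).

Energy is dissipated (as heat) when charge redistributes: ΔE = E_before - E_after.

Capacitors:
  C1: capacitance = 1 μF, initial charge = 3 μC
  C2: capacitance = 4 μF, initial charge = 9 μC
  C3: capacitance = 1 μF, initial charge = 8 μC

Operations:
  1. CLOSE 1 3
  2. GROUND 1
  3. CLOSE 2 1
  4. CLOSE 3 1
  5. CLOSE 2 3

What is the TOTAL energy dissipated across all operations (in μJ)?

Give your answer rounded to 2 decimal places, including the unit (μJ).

Answer: 28.19 μJ

Derivation:
Initial: C1(1μF, Q=3μC, V=3.00V), C2(4μF, Q=9μC, V=2.25V), C3(1μF, Q=8μC, V=8.00V)
Op 1: CLOSE 1-3: Q_total=11.00, C_total=2.00, V=5.50; Q1=5.50, Q3=5.50; dissipated=6.250
Op 2: GROUND 1: Q1=0; energy lost=15.125
Op 3: CLOSE 2-1: Q_total=9.00, C_total=5.00, V=1.80; Q2=7.20, Q1=1.80; dissipated=2.025
Op 4: CLOSE 3-1: Q_total=7.30, C_total=2.00, V=3.65; Q3=3.65, Q1=3.65; dissipated=3.422
Op 5: CLOSE 2-3: Q_total=10.85, C_total=5.00, V=2.17; Q2=8.68, Q3=2.17; dissipated=1.369
Total dissipated: 28.192 μJ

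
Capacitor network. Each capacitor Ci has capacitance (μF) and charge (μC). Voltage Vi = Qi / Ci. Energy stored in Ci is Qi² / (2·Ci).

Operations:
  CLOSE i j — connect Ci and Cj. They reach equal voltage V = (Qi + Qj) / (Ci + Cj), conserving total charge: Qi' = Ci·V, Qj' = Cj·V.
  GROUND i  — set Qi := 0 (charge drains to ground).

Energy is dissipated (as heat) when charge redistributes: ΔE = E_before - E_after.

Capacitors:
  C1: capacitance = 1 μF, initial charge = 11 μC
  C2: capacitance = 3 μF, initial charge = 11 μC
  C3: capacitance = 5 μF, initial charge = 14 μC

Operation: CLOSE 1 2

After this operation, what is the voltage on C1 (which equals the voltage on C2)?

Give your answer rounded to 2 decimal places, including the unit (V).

Answer: 5.50 V

Derivation:
Initial: C1(1μF, Q=11μC, V=11.00V), C2(3μF, Q=11μC, V=3.67V), C3(5μF, Q=14μC, V=2.80V)
Op 1: CLOSE 1-2: Q_total=22.00, C_total=4.00, V=5.50; Q1=5.50, Q2=16.50; dissipated=20.167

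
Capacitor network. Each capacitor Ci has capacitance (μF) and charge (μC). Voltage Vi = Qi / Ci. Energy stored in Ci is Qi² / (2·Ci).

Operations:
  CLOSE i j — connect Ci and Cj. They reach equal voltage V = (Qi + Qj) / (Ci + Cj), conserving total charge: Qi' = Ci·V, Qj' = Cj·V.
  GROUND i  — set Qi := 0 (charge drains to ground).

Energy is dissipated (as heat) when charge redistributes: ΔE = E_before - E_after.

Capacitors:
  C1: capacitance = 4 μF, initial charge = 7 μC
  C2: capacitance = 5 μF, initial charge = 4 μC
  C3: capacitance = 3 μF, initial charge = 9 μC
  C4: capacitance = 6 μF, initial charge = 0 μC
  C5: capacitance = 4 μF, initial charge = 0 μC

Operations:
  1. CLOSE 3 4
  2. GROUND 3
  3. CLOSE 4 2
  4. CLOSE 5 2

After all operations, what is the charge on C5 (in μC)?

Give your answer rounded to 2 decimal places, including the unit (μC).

Initial: C1(4μF, Q=7μC, V=1.75V), C2(5μF, Q=4μC, V=0.80V), C3(3μF, Q=9μC, V=3.00V), C4(6μF, Q=0μC, V=0.00V), C5(4μF, Q=0μC, V=0.00V)
Op 1: CLOSE 3-4: Q_total=9.00, C_total=9.00, V=1.00; Q3=3.00, Q4=6.00; dissipated=9.000
Op 2: GROUND 3: Q3=0; energy lost=1.500
Op 3: CLOSE 4-2: Q_total=10.00, C_total=11.00, V=0.91; Q4=5.45, Q2=4.55; dissipated=0.055
Op 4: CLOSE 5-2: Q_total=4.55, C_total=9.00, V=0.51; Q5=2.02, Q2=2.53; dissipated=0.918
Final charges: Q1=7.00, Q2=2.53, Q3=0.00, Q4=5.45, Q5=2.02

Answer: 2.02 μC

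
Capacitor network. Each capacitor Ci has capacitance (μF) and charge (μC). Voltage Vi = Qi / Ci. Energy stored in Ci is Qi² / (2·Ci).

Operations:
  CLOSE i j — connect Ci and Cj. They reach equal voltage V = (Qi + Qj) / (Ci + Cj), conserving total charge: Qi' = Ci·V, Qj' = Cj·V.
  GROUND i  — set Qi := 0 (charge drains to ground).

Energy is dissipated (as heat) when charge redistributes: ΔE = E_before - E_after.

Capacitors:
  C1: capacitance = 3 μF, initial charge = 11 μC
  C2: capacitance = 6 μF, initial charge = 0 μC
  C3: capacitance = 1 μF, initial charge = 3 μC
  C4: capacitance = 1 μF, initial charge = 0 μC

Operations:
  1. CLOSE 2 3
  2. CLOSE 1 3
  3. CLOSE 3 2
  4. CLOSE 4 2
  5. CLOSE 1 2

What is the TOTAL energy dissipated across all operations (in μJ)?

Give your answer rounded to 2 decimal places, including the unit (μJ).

Initial: C1(3μF, Q=11μC, V=3.67V), C2(6μF, Q=0μC, V=0.00V), C3(1μF, Q=3μC, V=3.00V), C4(1μF, Q=0μC, V=0.00V)
Op 1: CLOSE 2-3: Q_total=3.00, C_total=7.00, V=0.43; Q2=2.57, Q3=0.43; dissipated=3.857
Op 2: CLOSE 1-3: Q_total=11.43, C_total=4.00, V=2.86; Q1=8.57, Q3=2.86; dissipated=3.932
Op 3: CLOSE 3-2: Q_total=5.43, C_total=7.00, V=0.78; Q3=0.78, Q2=4.65; dissipated=2.528
Op 4: CLOSE 4-2: Q_total=4.65, C_total=7.00, V=0.66; Q4=0.66, Q2=3.99; dissipated=0.258
Op 5: CLOSE 1-2: Q_total=12.56, C_total=9.00, V=1.40; Q1=4.19, Q2=8.37; dissipated=4.807
Total dissipated: 15.381 μJ

Answer: 15.38 μJ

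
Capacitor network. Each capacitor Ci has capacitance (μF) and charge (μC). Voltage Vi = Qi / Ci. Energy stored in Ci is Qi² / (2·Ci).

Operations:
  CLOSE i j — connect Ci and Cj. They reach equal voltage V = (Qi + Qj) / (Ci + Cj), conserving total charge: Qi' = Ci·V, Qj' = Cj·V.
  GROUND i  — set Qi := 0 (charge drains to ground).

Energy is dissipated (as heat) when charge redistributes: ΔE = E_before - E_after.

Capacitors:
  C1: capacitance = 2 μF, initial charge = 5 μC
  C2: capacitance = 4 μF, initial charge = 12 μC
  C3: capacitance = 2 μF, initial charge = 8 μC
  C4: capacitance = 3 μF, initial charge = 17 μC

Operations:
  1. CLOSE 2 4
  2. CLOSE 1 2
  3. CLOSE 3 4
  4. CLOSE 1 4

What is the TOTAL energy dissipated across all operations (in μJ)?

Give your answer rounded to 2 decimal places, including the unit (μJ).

Initial: C1(2μF, Q=5μC, V=2.50V), C2(4μF, Q=12μC, V=3.00V), C3(2μF, Q=8μC, V=4.00V), C4(3μF, Q=17μC, V=5.67V)
Op 1: CLOSE 2-4: Q_total=29.00, C_total=7.00, V=4.14; Q2=16.57, Q4=12.43; dissipated=6.095
Op 2: CLOSE 1-2: Q_total=21.57, C_total=6.00, V=3.60; Q1=7.19, Q2=14.38; dissipated=1.799
Op 3: CLOSE 3-4: Q_total=20.43, C_total=5.00, V=4.09; Q3=8.17, Q4=12.26; dissipated=0.012
Op 4: CLOSE 1-4: Q_total=19.45, C_total=5.00, V=3.89; Q1=7.78, Q4=11.67; dissipated=0.144
Total dissipated: 8.051 μJ

Answer: 8.05 μJ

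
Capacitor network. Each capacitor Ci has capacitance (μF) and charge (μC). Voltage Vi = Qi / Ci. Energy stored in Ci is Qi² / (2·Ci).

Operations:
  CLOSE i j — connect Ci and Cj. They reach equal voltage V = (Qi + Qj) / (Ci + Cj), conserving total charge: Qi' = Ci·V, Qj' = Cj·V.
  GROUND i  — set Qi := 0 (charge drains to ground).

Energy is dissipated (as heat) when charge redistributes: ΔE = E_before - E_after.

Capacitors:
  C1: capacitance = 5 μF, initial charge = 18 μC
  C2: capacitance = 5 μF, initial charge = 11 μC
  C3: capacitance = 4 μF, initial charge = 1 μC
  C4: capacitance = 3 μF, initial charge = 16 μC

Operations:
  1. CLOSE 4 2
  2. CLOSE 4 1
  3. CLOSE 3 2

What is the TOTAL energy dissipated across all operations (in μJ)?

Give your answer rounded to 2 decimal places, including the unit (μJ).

Answer: 20.10 μJ

Derivation:
Initial: C1(5μF, Q=18μC, V=3.60V), C2(5μF, Q=11μC, V=2.20V), C3(4μF, Q=1μC, V=0.25V), C4(3μF, Q=16μC, V=5.33V)
Op 1: CLOSE 4-2: Q_total=27.00, C_total=8.00, V=3.38; Q4=10.12, Q2=16.88; dissipated=9.204
Op 2: CLOSE 4-1: Q_total=28.12, C_total=8.00, V=3.52; Q4=10.55, Q1=17.58; dissipated=0.047
Op 3: CLOSE 3-2: Q_total=17.88, C_total=9.00, V=1.99; Q3=7.94, Q2=9.93; dissipated=10.851
Total dissipated: 20.102 μJ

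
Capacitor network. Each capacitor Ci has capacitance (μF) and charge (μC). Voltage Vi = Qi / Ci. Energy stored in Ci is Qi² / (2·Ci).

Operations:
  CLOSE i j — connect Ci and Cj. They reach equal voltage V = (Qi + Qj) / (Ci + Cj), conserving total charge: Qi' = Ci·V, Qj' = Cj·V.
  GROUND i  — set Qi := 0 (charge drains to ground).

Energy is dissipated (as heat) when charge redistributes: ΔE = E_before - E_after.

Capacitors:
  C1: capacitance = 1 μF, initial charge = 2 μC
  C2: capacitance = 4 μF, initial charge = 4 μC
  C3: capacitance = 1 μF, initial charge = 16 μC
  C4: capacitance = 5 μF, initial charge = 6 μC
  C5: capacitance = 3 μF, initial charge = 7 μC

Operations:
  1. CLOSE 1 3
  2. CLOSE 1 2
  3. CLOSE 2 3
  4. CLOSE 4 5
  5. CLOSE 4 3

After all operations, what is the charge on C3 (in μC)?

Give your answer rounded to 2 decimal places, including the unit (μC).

Answer: 2.00 μC

Derivation:
Initial: C1(1μF, Q=2μC, V=2.00V), C2(4μF, Q=4μC, V=1.00V), C3(1μF, Q=16μC, V=16.00V), C4(5μF, Q=6μC, V=1.20V), C5(3μF, Q=7μC, V=2.33V)
Op 1: CLOSE 1-3: Q_total=18.00, C_total=2.00, V=9.00; Q1=9.00, Q3=9.00; dissipated=49.000
Op 2: CLOSE 1-2: Q_total=13.00, C_total=5.00, V=2.60; Q1=2.60, Q2=10.40; dissipated=25.600
Op 3: CLOSE 2-3: Q_total=19.40, C_total=5.00, V=3.88; Q2=15.52, Q3=3.88; dissipated=16.384
Op 4: CLOSE 4-5: Q_total=13.00, C_total=8.00, V=1.62; Q4=8.12, Q5=4.88; dissipated=1.204
Op 5: CLOSE 4-3: Q_total=12.01, C_total=6.00, V=2.00; Q4=10.00, Q3=2.00; dissipated=2.119
Final charges: Q1=2.60, Q2=15.52, Q3=2.00, Q4=10.00, Q5=4.88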